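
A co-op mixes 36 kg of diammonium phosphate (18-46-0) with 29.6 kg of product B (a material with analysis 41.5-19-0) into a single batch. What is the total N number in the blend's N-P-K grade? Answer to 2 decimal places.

Total mass = 36 + 29.6 = 65.6 kg.
N mass = 18%×36 + 41.5%×29.6 = 18.764 kg.
% N = 18.764 / 65.6 = 28.6037%.

28.60% N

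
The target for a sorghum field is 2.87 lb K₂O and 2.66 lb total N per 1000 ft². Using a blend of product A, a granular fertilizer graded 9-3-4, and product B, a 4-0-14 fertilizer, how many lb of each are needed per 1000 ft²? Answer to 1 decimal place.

23.4 lb product A, 13.8 lb product B

Let a = lb of product A, b = lb of product B (per 1000 ft²).
K₂O: 0.04·a + 0.14·b = 2.87
N: 0.09·a + 0.04·b = 2.66
Eliminate a: (row1) − 0.04/0.09·(row2) → 0.122222·b = 1.68778, so b = 13.8091.
Back-substitute: a = (2.87 − 0.14·13.8091) / 0.04 = 23.4182.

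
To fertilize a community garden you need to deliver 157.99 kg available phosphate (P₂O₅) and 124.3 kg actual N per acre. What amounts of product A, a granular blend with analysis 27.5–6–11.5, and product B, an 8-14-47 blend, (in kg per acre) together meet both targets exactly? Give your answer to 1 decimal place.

Per-acre balance (a = product A, b = product B):
P₂O₅: 0.06·a + 0.14·b = 157.99
N: 0.275·a + 0.08·b = 124.3
Eliminate b: (row1) − 0.14/0.08·(row2) → -0.42125·a = -59.535, so a = 141.329.
Then b = (124.3 − 0.275·141.329) / 0.08 = 1067.93.

141.3 kg product A, 1067.9 kg product B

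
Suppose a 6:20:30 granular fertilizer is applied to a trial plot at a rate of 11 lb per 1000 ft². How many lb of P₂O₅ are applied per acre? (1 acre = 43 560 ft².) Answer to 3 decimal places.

P₂O₅ per 1000 ft² = 11 × 20% = 2.2 lb.
Convert to per acre: 2.2 × 43.56 = 95.832 lb.

95.832 lb P₂O₅ per acre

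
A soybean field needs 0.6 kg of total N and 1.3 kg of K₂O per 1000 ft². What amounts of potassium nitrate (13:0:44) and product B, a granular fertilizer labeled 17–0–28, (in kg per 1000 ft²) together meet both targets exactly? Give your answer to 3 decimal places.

With a, b = kg per 1000 ft² of potassium nitrate and product B:
N: 0.13·a + 0.17·b = 0.6
K₂O: 0.44·a + 0.28·b = 1.3
Eliminate b: (row1) − 0.17/0.28·(row2) → -0.137143·a = -0.189286, so a = 1.38021.
Then b = (1.3 − 0.44·1.38021) / 0.28 = 2.47396.

1.380 kg potassium nitrate, 2.474 kg product B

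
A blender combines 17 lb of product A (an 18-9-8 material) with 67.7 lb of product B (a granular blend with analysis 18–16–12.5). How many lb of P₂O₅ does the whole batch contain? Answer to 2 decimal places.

12.36 lb P₂O₅

P₂O₅ mass = 9%×17 + 16%×67.7 = 12.362 lb.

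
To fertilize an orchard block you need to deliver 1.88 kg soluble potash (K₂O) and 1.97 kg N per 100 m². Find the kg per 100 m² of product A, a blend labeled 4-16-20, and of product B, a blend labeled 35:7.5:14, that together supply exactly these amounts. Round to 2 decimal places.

Let a = kg of product A, b = kg of product B (per 100 m²).
K₂O: 0.2·a + 0.14·b = 1.88
N: 0.04·a + 0.35·b = 1.97
Eliminate b: (row1) − 0.14/0.35·(row2) → 0.184·a = 1.092, so a = 5.93478.
Then b = (1.97 − 0.04·5.93478) / 0.35 = 4.95031.

5.93 kg product A, 4.95 kg product B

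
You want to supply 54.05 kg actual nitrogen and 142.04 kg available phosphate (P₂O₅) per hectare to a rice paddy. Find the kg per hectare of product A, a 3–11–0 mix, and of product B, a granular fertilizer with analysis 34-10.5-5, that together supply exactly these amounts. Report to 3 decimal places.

1244.331 kg product A, 49.177 kg product B

Per-hectare balance (a = product A, b = product B):
N: 0.03·a + 0.34·b = 54.05
P₂O₅: 0.11·a + 0.105·b = 142.04
Eliminate a: (row1) − 0.03/0.11·(row2) → 0.311364·b = 15.3118, so b = 49.1766.
Back-substitute: a = (54.05 − 0.34·49.1766) / 0.03 = 1244.3314.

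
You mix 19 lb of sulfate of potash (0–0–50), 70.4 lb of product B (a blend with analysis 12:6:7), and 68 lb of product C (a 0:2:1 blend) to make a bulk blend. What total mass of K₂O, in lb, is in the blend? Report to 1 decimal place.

15.1 lb K₂O

K₂O mass = 50%×19 + 7%×70.4 + 1%×68 = 15.108 lb.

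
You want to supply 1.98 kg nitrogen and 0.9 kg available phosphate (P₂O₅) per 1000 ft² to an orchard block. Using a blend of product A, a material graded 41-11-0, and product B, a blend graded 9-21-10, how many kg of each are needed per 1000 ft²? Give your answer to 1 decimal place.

Per-1000 ft² balance (a = product A, b = product B):
N: 0.41·a + 0.09·b = 1.98
P₂O₅: 0.11·a + 0.21·b = 0.9
Eliminate b: (row1) − 0.09/0.21·(row2) → 0.362857·a = 1.59429, so a = 4.3937.
Then b = (0.9 − 0.11·4.3937) / 0.21 = 1.98425.

4.4 kg product A, 2.0 kg product B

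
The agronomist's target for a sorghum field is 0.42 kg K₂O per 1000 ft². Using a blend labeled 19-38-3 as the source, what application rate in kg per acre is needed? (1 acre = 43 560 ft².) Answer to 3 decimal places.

609.840 kg of product per acre

Product per 1000 ft² = 0.42 / 3% = 14 kg.
Convert to per acre: 14 × 43.56 = 609.84 kg.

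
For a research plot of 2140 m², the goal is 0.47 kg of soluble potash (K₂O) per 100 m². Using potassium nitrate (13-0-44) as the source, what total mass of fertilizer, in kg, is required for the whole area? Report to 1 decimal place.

Product per 100 m² = 0.47 / 44% = 1.06818 kg.
Total product = 1.06818 × 2140 / 100 = 22.8591 kg.

22.9 kg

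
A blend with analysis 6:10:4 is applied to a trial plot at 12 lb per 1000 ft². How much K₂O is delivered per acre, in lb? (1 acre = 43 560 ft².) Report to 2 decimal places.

20.91 lb K₂O per acre

K₂O per 1000 ft² = 12 × 4% = 0.48 lb.
Convert to per acre: 0.48 × 43.56 = 20.9088 lb.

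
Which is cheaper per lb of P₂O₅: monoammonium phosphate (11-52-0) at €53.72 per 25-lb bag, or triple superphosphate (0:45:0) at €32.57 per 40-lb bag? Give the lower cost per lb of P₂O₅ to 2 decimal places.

€1.81 per lb P₂O₅ (triple superphosphate)

monoammonium phosphate: P₂O₅ per bag = 25 × 52% = 13 lb; cost = 53.72 / 13 = €4.1323/lb P₂O₅.
triple superphosphate: P₂O₅ per bag = 40 × 45% = 18 lb; cost = 32.57 / 18 = €1.8094/lb P₂O₅.
triple superphosphate is cheaper.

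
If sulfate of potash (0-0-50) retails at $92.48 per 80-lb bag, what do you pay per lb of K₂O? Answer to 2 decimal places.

K₂O in bag = 80 × 50% = 40 lb.
Cost per lb K₂O = $92.48 / 40 = $2.3120.

$2.31 per lb K₂O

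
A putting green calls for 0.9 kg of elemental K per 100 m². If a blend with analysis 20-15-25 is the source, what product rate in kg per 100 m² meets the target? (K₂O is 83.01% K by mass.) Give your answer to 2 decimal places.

As K₂O: 0.9 / 0.8301 = 1.08421 kg per 100 m².
Product per 100 m² = 1.08421 / 25% = 4.33683 kg.

4.34 kg of product per hundred sq m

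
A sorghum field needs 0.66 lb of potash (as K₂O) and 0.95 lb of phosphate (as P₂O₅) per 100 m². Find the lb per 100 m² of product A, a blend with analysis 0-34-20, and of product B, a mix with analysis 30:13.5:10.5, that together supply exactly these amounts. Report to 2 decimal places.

1.22 lb product A, 3.95 lb product B

Let a = lb of product A, b = lb of product B (per 100 m²).
K₂O: 0.2·a + 0.105·b = 0.66
P₂O₅: 0.34·a + 0.135·b = 0.95
Solving simultaneously: a = 1.22414, b = 3.95402.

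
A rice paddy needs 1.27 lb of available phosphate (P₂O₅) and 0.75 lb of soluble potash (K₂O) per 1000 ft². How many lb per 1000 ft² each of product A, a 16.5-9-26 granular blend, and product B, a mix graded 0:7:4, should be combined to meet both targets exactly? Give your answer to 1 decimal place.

Per-1000 ft² balance (a = product A, b = product B):
P₂O₅: 0.09·a + 0.07·b = 1.27
K₂O: 0.26·a + 0.04·b = 0.75
Solving simultaneously: a = 0.116438, b = 17.9932.

0.1 lb product A, 18.0 lb product B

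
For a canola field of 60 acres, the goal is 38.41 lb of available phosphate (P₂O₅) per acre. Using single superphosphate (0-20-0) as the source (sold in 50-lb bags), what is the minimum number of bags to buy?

231 bags

Product per acre = 38.41 / 20% = 192.05 lb.
Total product = 192.05 × 60 = 11523 lb.
Bags = ⌈11523 / 50⌉ = 231.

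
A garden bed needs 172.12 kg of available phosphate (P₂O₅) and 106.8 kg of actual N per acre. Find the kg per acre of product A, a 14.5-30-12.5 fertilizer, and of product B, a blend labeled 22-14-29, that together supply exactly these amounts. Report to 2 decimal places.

501.41 kg product A, 154.98 kg product B

With a, b = kg per acre of product A and product B:
P₂O₅: 0.3·a + 0.14·b = 172.12
N: 0.145·a + 0.22·b = 106.8
Eliminate b: (row1) − 0.14/0.22·(row2) → 0.207727·a = 104.156, so a = 501.409.
Then b = (106.8 − 0.145·501.409) / 0.22 = 154.9803.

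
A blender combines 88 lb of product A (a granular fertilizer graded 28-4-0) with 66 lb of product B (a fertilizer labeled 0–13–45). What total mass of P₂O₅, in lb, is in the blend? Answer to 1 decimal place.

P₂O₅ mass = 4%×88 + 13%×66 = 12.1 lb.

12.1 lb P₂O₅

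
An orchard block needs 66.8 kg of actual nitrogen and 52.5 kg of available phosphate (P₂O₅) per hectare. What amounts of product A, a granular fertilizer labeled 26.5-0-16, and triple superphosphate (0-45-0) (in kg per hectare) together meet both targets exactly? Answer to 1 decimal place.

252.1 kg product A, 116.7 kg triple superphosphate

Per-hectare balance (a = product A, b = triple superphosphate):
N: 0.265·a + 0·b = 66.8
P₂O₅: 0·a + 0.45·b = 52.5
Solving simultaneously: a = 252.075, b = 116.667.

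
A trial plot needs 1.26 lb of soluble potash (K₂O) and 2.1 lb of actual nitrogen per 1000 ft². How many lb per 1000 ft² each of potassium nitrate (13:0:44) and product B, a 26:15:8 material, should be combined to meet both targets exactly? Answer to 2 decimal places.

1.53 lb potassium nitrate, 7.31 lb product B

With a, b = lb per 1000 ft² of potassium nitrate and product B:
K₂O: 0.44·a + 0.08·b = 1.26
N: 0.13·a + 0.26·b = 2.1
Solving simultaneously: a = 1.53462, b = 7.30962.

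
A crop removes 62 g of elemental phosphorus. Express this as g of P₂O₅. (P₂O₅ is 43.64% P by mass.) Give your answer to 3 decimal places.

P₂O₅ = 62 / 0.4364 = 142.07149 g.

142.071 g P₂O₅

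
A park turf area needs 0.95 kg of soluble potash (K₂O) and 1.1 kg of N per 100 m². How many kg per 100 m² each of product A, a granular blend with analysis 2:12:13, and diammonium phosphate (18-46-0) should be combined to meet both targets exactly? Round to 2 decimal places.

7.31 kg product A, 5.30 kg diammonium phosphate

Per-100 m² balance (a = product A, b = diammonium phosphate):
K₂O: 0.13·a + 0·b = 0.95
N: 0.02·a + 0.18·b = 1.1
From row1: a = (0.95 − 0·b) / 0.13.
Into row2: 0.02·(0.95 − 0·b)/0.13 + 0.18·b = 1.1 → b = 5.29915, a = 7.30769.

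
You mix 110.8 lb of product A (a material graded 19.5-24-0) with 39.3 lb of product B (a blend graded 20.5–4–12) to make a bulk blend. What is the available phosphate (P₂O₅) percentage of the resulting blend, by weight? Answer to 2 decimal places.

Total mass = 110.8 + 39.3 = 150.1 lb.
P₂O₅ mass = 24%×110.8 + 4%×39.3 = 28.164 lb.
% P₂O₅ = 28.164 / 150.1 = 18.7635%.

18.76% P₂O₅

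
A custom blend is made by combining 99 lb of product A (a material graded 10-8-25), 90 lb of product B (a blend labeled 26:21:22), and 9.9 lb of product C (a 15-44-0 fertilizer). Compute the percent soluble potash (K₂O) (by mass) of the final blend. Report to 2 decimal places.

22.40% K₂O

Total mass = 99 + 90 + 9.9 = 198.9 lb.
K₂O mass = 25%×99 + 22%×90 + 0%×9.9 = 44.55 lb.
% K₂O = 44.55 / 198.9 = 22.3982%.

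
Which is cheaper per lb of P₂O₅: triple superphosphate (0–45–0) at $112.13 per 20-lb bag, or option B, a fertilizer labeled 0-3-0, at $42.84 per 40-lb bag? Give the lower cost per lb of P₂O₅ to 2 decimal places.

$12.46 per lb P₂O₅ (triple superphosphate)

triple superphosphate: P₂O₅ per bag = 20 × 45% = 9 lb; cost = 112.13 / 9 = $12.4589/lb P₂O₅.
option B: P₂O₅ per bag = 40 × 3% = 1.2 lb; cost = 42.84 / 1.2 = $35.7000/lb P₂O₅.
triple superphosphate is cheaper.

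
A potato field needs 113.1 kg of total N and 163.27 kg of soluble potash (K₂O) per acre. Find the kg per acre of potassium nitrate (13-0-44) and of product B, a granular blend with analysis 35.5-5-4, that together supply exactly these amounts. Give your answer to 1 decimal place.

353.9 kg potassium nitrate, 189.0 kg product B

With a, b = kg per acre of potassium nitrate and product B:
N: 0.13·a + 0.355·b = 113.1
K₂O: 0.44·a + 0.04·b = 163.27
Eliminate a: (row1) − 0.13/0.44·(row2) → 0.343182·b = 64.8611, so b = 188.999.
Back-substitute: a = (113.1 − 0.355·188.999) / 0.13 = 353.886.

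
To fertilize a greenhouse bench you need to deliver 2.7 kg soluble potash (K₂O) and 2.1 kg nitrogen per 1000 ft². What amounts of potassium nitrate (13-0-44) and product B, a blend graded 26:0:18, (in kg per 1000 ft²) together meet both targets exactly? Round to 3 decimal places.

3.560 kg potassium nitrate, 6.297 kg product B

Per-1000 ft² balance (a = potassium nitrate, b = product B):
K₂O: 0.44·a + 0.18·b = 2.7
N: 0.13·a + 0.26·b = 2.1
From row1: a = (2.7 − 0.18·b) / 0.44.
Into row2: 0.13·(2.7 − 0.18·b)/0.44 + 0.26·b = 2.1 → b = 6.2967, a = 3.56044.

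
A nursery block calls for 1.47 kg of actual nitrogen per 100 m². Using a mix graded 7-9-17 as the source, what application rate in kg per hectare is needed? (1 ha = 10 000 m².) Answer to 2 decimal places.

2100.00 kg of product per hectare

Product per 100 m² = 1.47 / 7% = 21 kg.
Convert to per hectare: 21 × 100 = 2100 kg.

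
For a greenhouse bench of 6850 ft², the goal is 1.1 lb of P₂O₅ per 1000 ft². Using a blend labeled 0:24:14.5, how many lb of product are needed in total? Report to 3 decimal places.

Product per 1000 ft² = 1.1 / 24% = 4.58333 lb.
Total product = 4.58333 × 6850 / 1000 = 31.3958 lb.

31.396 lb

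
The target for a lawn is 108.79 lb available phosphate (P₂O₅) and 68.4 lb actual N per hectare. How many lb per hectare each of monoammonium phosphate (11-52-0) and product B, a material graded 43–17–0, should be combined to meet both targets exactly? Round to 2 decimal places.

171.56 lb monoammonium phosphate, 115.18 lb product B

Let a = lb of monoammonium phosphate, b = lb of product B (per hectare).
P₂O₅: 0.52·a + 0.17·b = 108.79
N: 0.11·a + 0.43·b = 68.4
Eliminate b: (row1) − 0.17/0.43·(row2) → 0.476512·a = 81.7481, so a = 171.555.
Then b = (68.4 − 0.11·171.555) / 0.43 = 115.184.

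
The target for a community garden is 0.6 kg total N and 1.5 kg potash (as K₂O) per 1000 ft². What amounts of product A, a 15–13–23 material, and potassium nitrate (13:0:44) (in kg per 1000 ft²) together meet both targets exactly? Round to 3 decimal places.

1.911 kg product A, 2.410 kg potassium nitrate

Per-1000 ft² balance (a = product A, b = potassium nitrate):
N: 0.15·a + 0.13·b = 0.6
K₂O: 0.23·a + 0.44·b = 1.5
Eliminate a: (row1) − 0.15/0.23·(row2) → -0.156957·b = -0.378261, so b = 2.40997.
Back-substitute: a = (0.6 − 0.13·2.40997) / 0.15 = 1.91136.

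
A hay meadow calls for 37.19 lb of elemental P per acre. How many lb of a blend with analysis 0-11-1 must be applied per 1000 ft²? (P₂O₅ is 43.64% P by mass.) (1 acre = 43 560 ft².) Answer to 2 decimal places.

17.79 lb of product per thousand sq ft

As P₂O₅: 37.19 / 0.4364 = 85.22 lb per acre.
Product per acre = 85.22 / 11% = 774.727 lb.
Convert to per 1000 ft²: 774.727 × 0.0229568 = 17.7853 lb.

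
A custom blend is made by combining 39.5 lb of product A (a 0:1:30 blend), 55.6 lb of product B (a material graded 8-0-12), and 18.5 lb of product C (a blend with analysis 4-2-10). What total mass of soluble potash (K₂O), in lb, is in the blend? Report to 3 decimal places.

20.372 lb K₂O

K₂O mass = 30%×39.5 + 12%×55.6 + 10%×18.5 = 20.372 lb.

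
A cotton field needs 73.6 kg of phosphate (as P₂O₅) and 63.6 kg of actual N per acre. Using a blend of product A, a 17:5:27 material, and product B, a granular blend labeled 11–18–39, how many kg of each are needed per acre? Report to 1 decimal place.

133.5 kg product A, 371.8 kg product B

Per-acre balance (a = product A, b = product B):
P₂O₅: 0.05·a + 0.18·b = 73.6
N: 0.17·a + 0.11·b = 63.6
Solving simultaneously: a = 133.546, b = 371.793.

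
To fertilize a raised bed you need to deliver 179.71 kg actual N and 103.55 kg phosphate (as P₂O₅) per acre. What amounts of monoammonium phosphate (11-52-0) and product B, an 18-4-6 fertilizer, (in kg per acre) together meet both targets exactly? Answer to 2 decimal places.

Per-acre balance (a = monoammonium phosphate, b = product B):
N: 0.11·a + 0.18·b = 179.71
P₂O₅: 0.52·a + 0.04·b = 103.55
Solving simultaneously: a = 128.36996, b = 919.941.

128.37 kg monoammonium phosphate, 919.94 kg product B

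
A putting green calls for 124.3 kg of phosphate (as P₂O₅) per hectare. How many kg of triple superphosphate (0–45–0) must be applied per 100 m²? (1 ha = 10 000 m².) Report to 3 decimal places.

Product per hectare = 124.3 / 45% = 276.222 kg.
Convert to per 100 m²: 276.222 × 0.01 = 2.76222 kg.

2.762 kg of product per hundred sq m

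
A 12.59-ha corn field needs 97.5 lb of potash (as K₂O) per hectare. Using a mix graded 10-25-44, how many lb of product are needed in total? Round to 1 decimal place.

Product per hectare = 97.5 / 44% = 221.591 lb.
Total product = 221.591 × 12.59 = 2789.83 lb.

2789.8 lb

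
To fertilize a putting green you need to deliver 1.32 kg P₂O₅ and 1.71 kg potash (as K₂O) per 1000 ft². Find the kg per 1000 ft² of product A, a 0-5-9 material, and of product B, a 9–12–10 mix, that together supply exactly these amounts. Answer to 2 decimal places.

Per-1000 ft² balance (a = product A, b = product B):
P₂O₅: 0.05·a + 0.12·b = 1.32
K₂O: 0.09·a + 0.1·b = 1.71
Solving simultaneously: a = 12.6207, b = 5.74138.

12.62 kg product A, 5.74 kg product B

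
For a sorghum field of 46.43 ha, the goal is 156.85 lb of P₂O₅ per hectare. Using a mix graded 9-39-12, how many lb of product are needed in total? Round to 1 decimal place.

18673.2 lb

Product per hectare = 156.85 / 39% = 402.179 lb.
Total product = 402.179 × 46.43 = 18673.19 lb.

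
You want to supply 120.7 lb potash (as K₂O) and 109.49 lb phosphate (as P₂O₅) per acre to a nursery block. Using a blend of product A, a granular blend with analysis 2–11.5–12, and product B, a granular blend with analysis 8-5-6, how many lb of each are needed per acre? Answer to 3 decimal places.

593.778 lb product A, 824.111 lb product B

Let a = lb of product A, b = lb of product B (per acre).
K₂O: 0.12·a + 0.06·b = 120.7
P₂O₅: 0.115·a + 0.05·b = 109.49
Eliminate b: (row1) − 0.06/0.05·(row2) → -0.018·a = -10.688, so a = 593.7778.
Then b = (109.49 − 0.115·593.7778) / 0.05 = 824.1111.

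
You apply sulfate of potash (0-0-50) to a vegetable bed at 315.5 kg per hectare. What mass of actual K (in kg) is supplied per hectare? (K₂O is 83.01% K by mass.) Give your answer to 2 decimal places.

K₂O per hectare = 315.5 × 50% = 157.75 kg.
Elemental K = 157.75 × 0.8301 = 130.948 kg per hectare.

130.95 kg K per hectare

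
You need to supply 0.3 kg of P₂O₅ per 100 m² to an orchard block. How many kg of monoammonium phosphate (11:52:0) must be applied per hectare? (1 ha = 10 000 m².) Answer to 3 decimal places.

Product per 100 m² = 0.3 / 52% = 0.576923 kg.
Convert to per hectare: 0.576923 × 100 = 57.6923 kg.

57.692 kg of product per hectare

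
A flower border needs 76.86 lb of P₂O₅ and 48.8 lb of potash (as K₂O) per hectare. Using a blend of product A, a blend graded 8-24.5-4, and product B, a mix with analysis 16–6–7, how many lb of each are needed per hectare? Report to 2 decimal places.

Let a = lb of product A, b = lb of product B (per hectare).
P₂O₅: 0.245·a + 0.06·b = 76.86
K₂O: 0.04·a + 0.07·b = 48.8
Eliminate a: (row1) − 0.245/0.04·(row2) → -0.36875·b = -222.04, so b = 602.142.
Back-substitute: a = (76.86 − 0.06·602.142) / 0.245 = 166.251.

166.25 lb product A, 602.14 lb product B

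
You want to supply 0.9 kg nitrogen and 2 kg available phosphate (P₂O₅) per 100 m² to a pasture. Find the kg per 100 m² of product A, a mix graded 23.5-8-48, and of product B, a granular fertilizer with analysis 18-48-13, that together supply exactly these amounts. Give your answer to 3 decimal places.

0.732 kg product A, 4.045 kg product B

With a, b = kg per 100 m² of product A and product B:
N: 0.235·a + 0.18·b = 0.9
P₂O₅: 0.08·a + 0.48·b = 2
Eliminate b: (row1) − 0.18/0.48·(row2) → 0.205·a = 0.15, so a = 0.731707.
Then b = (2 − 0.08·0.731707) / 0.48 = 4.04472.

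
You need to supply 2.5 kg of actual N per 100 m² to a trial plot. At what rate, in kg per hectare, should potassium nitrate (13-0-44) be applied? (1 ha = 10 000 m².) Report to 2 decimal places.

Product per 100 m² = 2.5 / 13% = 19.2308 kg.
Convert to per hectare: 19.2308 × 100 = 1923.077 kg.

1923.08 kg of product per hectare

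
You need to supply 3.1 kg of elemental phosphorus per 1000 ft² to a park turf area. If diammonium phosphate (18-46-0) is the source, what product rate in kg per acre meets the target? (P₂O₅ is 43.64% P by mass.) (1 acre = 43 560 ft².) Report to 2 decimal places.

As P₂O₅: 3.1 / 0.4364 = 7.10357 kg per 1000 ft².
Product per 1000 ft² = 7.10357 / 46% = 15.4426 kg.
Convert to per acre: 15.4426 × 43.56 = 672.678 kg.

672.68 kg of product per acre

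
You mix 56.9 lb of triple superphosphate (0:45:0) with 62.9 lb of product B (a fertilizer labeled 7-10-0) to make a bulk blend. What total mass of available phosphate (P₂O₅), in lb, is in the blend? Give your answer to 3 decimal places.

31.895 lb P₂O₅

P₂O₅ mass = 45%×56.9 + 10%×62.9 = 31.895 lb.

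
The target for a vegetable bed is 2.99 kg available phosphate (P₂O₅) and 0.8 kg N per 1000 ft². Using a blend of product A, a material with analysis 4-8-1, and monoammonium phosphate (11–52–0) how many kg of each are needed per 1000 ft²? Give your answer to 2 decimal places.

7.26 kg product A, 4.63 kg monoammonium phosphate

Let a = kg of product A, b = kg of monoammonium phosphate (per 1000 ft²).
P₂O₅: 0.08·a + 0.52·b = 2.99
N: 0.04·a + 0.11·b = 0.8
Eliminate b: (row1) − 0.52/0.11·(row2) → -0.109091·a = -0.791818, so a = 7.25833.
Then b = (0.8 − 0.04·7.25833) / 0.11 = 4.63333.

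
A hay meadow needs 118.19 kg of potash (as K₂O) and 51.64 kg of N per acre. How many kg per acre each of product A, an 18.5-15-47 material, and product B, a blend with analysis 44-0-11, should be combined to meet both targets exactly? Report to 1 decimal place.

248.4 kg product A, 12.9 kg product B

Per-acre balance (a = product A, b = product B):
K₂O: 0.47·a + 0.11·b = 118.19
N: 0.185·a + 0.44·b = 51.64
Eliminate b: (row1) − 0.11/0.44·(row2) → 0.42375·a = 105.28, so a = 248.448.
Then b = (51.64 − 0.185·248.448) / 0.44 = 12.9024.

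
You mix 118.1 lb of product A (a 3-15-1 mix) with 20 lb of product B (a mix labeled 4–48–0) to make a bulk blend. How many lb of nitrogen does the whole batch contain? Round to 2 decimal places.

N mass = 3%×118.1 + 4%×20 = 4.343 lb.

4.34 lb N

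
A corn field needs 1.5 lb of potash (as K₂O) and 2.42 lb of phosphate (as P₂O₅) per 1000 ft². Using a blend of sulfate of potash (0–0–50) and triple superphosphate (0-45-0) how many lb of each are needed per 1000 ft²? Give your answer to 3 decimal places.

Per-1000 ft² balance (a = sulfate of potash, b = triple superphosphate):
K₂O: 0.5·a + 0·b = 1.5
P₂O₅: 0·a + 0.45·b = 2.42
Solving simultaneously: a = 3, b = 5.37778.

3.000 lb sulfate of potash, 5.378 lb triple superphosphate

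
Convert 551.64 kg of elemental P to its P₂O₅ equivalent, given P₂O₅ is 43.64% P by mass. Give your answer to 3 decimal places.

1264.070 kg P₂O₅

P₂O₅ = 551.64 / 0.4364 = 1264.0697 kg.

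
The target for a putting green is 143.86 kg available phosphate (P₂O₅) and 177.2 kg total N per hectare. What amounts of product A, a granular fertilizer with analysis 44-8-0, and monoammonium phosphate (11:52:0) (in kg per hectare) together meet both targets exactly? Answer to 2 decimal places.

346.91 kg product A, 223.28 kg monoammonium phosphate

Let a = kg of product A, b = kg of monoammonium phosphate (per hectare).
P₂O₅: 0.08·a + 0.52·b = 143.86
N: 0.44·a + 0.11·b = 177.2
From row1: a = (143.86 − 0.52·b) / 0.08.
Into row2: 0.44·(143.86 − 0.52·b)/0.08 + 0.11·b = 177.2 → b = 223.284, a = 346.906.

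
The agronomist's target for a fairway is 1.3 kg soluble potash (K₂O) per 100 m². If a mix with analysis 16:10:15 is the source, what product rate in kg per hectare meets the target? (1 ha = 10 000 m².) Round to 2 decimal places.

Product per 100 m² = 1.3 / 15% = 8.66667 kg.
Convert to per hectare: 8.66667 × 100 = 866.667 kg.

866.67 kg of product per hectare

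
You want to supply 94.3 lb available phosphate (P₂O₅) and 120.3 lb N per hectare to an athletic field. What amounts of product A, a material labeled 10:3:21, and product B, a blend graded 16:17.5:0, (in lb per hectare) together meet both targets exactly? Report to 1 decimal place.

Per-hectare balance (a = product A, b = product B):
P₂O₅: 0.03·a + 0.175·b = 94.3
N: 0.1·a + 0.16·b = 120.3
Solving simultaneously: a = 469.646, b = 458.346.

469.6 lb product A, 458.3 lb product B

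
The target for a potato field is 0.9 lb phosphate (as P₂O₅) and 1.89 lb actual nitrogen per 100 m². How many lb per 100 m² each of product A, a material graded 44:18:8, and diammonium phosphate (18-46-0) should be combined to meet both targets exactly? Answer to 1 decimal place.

4.2 lb product A, 0.3 lb diammonium phosphate

Let a = lb of product A, b = lb of diammonium phosphate (per 100 m²).
P₂O₅: 0.18·a + 0.46·b = 0.9
N: 0.44·a + 0.18·b = 1.89
Eliminate a: (row1) − 0.18/0.44·(row2) → 0.386364·b = 0.126818, so b = 0.328235.
Back-substitute: a = (0.9 − 0.46·0.328235) / 0.18 = 4.16118.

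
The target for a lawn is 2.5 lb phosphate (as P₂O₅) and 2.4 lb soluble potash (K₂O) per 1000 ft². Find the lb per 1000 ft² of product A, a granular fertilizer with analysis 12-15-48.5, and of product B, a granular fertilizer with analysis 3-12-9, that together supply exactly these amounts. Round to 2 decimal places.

Per-1000 ft² balance (a = product A, b = product B):
P₂O₅: 0.15·a + 0.12·b = 2.5
K₂O: 0.485·a + 0.09·b = 2.4
From row1: a = (2.5 − 0.12·b) / 0.15.
Into row2: 0.485·(2.5 − 0.12·b)/0.15 + 0.09·b = 2.4 → b = 19.0716, a = 1.4094.

1.41 lb product A, 19.07 lb product B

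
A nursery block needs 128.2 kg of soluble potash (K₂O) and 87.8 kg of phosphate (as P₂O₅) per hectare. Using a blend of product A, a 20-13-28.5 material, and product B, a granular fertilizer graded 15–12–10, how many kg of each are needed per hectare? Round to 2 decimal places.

Let a = kg of product A, b = kg of product B (per hectare).
K₂O: 0.285·a + 0.1·b = 128.2
P₂O₅: 0.13·a + 0.12·b = 87.8
Solving simultaneously: a = 311.509, b = 394.198.

311.51 kg product A, 394.20 kg product B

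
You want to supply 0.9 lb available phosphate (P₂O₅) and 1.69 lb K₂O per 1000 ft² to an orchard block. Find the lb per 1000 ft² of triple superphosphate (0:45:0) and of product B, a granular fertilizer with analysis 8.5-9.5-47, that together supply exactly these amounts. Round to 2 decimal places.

1.24 lb triple superphosphate, 3.60 lb product B

With a, b = lb per 1000 ft² of triple superphosphate and product B:
P₂O₅: 0.45·a + 0.095·b = 0.9
K₂O: 0·a + 0.47·b = 1.69
Solving simultaneously: a = 1.2409, b = 3.59574.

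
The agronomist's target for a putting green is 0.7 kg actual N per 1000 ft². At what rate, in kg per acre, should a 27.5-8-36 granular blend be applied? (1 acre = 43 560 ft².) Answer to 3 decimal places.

Product per 1000 ft² = 0.7 / 27.5% = 2.54545 kg.
Convert to per acre: 2.54545 × 43.56 = 110.88 kg.

110.880 kg of product per acre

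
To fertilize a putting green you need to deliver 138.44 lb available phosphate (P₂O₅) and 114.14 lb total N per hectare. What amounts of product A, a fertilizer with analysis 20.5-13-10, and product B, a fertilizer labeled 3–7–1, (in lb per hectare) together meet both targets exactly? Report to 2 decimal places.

With a, b = lb per hectare of product A and product B:
P₂O₅: 0.13·a + 0.07·b = 138.44
N: 0.205·a + 0.03·b = 114.14
Eliminate b: (row1) − 0.07/0.03·(row2) → -0.348333·a = -127.887, so a = 367.139.
Then b = (114.14 − 0.205·367.139) / 0.03 = 1295.885.

367.14 lb product A, 1295.89 lb product B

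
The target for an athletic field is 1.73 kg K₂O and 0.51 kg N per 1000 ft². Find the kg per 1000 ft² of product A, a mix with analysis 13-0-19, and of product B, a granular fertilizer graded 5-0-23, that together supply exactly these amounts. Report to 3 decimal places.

Per-1000 ft² balance (a = product A, b = product B):
K₂O: 0.19·a + 0.23·b = 1.73
N: 0.13·a + 0.05·b = 0.51
Solving simultaneously: a = 1.5098, b = 6.27451.

1.510 kg product A, 6.275 kg product B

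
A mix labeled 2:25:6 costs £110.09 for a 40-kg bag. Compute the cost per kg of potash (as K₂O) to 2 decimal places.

K₂O in bag = 40 × 6% = 2.4 kg.
Cost per kg K₂O = £110.09 / 2.4 = £45.8708.

£45.87 per kg K₂O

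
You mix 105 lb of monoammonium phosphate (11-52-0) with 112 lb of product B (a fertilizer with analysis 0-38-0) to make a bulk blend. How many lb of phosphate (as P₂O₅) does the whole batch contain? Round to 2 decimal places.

97.16 lb P₂O₅

P₂O₅ mass = 52%×105 + 38%×112 = 97.16 lb.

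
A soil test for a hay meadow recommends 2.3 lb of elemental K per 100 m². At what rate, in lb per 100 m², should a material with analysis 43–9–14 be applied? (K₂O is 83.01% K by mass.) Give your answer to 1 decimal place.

As K₂O: 2.3 / 0.8301 = 2.77075 lb per 100 m².
Product per 100 m² = 2.77075 / 14% = 19.7911 lb.

19.8 lb of product per hundred sq m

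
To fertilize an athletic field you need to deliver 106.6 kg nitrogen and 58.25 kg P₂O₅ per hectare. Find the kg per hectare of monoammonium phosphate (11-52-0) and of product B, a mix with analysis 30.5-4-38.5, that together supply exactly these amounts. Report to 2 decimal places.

87.56 kg monoammonium phosphate, 317.93 kg product B

Let a = kg of monoammonium phosphate, b = kg of product B (per hectare).
N: 0.11·a + 0.305·b = 106.6
P₂O₅: 0.52·a + 0.04·b = 58.25
Eliminate b: (row1) − 0.305/0.04·(row2) → -3.855·a = -337.556, so a = 87.5632.
Then b = (58.25 − 0.52·87.5632) / 0.04 = 317.928.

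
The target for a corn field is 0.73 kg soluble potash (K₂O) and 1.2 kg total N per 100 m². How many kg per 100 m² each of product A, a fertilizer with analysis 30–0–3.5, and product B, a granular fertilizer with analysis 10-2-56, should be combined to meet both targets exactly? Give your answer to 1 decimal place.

3.6 kg product A, 1.1 kg product B

With a, b = kg per 100 m² of product A and product B:
K₂O: 0.035·a + 0.56·b = 0.73
N: 0.3·a + 0.1·b = 1.2
Eliminate b: (row1) − 0.56/0.1·(row2) → -1.645·a = -5.99, so a = 3.64134.
Then b = (1.2 − 0.3·3.64134) / 0.1 = 1.07599.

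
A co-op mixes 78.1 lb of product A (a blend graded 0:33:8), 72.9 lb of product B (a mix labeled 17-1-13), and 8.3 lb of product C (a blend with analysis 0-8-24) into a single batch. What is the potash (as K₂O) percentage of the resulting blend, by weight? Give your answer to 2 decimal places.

Total mass = 78.1 + 72.9 + 8.3 = 159.3 lb.
K₂O mass = 8%×78.1 + 13%×72.9 + 24%×8.3 = 17.717 lb.
% K₂O = 17.717 / 159.3 = 11.1218%.

11.12% K₂O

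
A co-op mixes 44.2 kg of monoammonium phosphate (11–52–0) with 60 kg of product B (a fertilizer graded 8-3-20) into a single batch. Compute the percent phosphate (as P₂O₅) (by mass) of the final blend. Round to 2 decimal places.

23.79% P₂O₅

Total mass = 44.2 + 60 = 104.2 kg.
P₂O₅ mass = 52%×44.2 + 3%×60 = 24.784 kg.
% P₂O₅ = 24.784 / 104.2 = 23.785%.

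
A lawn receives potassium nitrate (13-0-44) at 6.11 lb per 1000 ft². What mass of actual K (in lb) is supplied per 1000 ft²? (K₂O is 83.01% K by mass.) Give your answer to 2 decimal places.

K₂O per 1000 ft² = 6.11 × 44% = 2.6884 lb.
Elemental K = 2.6884 × 0.8301 = 2.23164 lb per 1000 ft².

2.23 lb K per thousand sq ft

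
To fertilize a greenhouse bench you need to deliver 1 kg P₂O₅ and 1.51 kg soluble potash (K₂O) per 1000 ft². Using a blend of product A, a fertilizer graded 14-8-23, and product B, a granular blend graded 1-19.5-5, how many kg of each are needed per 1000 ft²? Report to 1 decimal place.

6.0 kg product A, 2.7 kg product B

Per-1000 ft² balance (a = product A, b = product B):
P₂O₅: 0.08·a + 0.195·b = 1
K₂O: 0.23·a + 0.05·b = 1.51
From row1: a = (1 − 0.195·b) / 0.08.
Into row2: 0.23·(1 − 0.195·b)/0.08 + 0.05·b = 1.51 → b = 2.67319, a = 5.98409.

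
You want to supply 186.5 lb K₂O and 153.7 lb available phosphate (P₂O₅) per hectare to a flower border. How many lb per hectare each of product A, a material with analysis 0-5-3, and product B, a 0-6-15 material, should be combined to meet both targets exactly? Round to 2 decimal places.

2081.58 lb product A, 827.02 lb product B

Per-hectare balance (a = product A, b = product B):
K₂O: 0.03·a + 0.15·b = 186.5
P₂O₅: 0.05·a + 0.06·b = 153.7
Eliminate a: (row1) − 0.03/0.05·(row2) → 0.114·b = 94.28, so b = 827.018.
Back-substitute: a = (186.5 − 0.15·827.018) / 0.03 = 2081.579.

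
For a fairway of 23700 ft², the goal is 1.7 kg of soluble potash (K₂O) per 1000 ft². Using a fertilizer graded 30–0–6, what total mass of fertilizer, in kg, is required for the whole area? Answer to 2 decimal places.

Product per 1000 ft² = 1.7 / 6% = 28.3333 kg.
Total product = 28.3333 × 23700 / 1000 = 671.5 kg.

671.50 kg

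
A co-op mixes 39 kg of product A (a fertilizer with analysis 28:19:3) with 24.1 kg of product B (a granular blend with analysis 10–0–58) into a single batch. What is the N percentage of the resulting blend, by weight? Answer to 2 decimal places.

21.13% N

Total mass = 39 + 24.1 = 63.1 kg.
N mass = 28%×39 + 10%×24.1 = 13.33 kg.
% N = 13.33 / 63.1 = 21.1252%.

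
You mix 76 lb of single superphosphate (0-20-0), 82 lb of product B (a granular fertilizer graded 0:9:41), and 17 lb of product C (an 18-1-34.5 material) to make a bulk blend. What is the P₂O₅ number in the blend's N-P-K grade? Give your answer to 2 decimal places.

13.00% P₂O₅

Total mass = 76 + 82 + 17 = 175 lb.
P₂O₅ mass = 20%×76 + 9%×82 + 1%×17 = 22.75 lb.
% P₂O₅ = 22.75 / 175 = 13%.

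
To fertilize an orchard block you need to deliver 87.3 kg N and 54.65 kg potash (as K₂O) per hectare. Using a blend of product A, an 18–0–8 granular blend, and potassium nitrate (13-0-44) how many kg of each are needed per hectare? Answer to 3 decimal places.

Per-hectare balance (a = product A, b = potassium nitrate):
N: 0.18·a + 0.13·b = 87.3
K₂O: 0.08·a + 0.44·b = 54.65
Eliminate b: (row1) − 0.13/0.44·(row2) → 0.156364·a = 71.1534, so a = 455.0509.
Then b = (54.65 − 0.08·455.0509) / 0.44 = 41.46802.

455.051 kg product A, 41.468 kg potassium nitrate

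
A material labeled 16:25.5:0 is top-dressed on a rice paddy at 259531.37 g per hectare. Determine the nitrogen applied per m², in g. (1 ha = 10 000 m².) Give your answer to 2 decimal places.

4.15 g N per sq m

nitrogen per hectare = 259531.37 × 16% = 41525 g.
Convert to per m²: 41525 × 0.0001 = 4.1525 g.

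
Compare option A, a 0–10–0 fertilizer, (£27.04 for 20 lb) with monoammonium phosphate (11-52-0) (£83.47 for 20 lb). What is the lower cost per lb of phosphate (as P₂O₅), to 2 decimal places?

option A: P₂O₅ per bag = 20 × 10% = 2 lb; cost = 27.04 / 2 = £13.5200/lb P₂O₅.
monoammonium phosphate: P₂O₅ per bag = 20 × 52% = 10.4 lb; cost = 83.47 / 10.4 = £8.0260/lb P₂O₅.
monoammonium phosphate is cheaper.

£8.03 per lb P₂O₅ (monoammonium phosphate)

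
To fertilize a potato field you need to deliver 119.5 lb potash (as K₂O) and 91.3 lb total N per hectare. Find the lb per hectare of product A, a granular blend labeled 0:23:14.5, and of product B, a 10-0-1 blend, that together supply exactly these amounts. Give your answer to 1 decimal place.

Let a = lb of product A, b = lb of product B (per hectare).
K₂O: 0.145·a + 0.01·b = 119.5
N: 0·a + 0.1·b = 91.3
Solving simultaneously: a = 761.172, b = 913.

761.2 lb product A, 913.0 lb product B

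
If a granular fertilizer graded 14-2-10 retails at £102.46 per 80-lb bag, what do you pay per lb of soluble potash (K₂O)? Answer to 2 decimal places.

K₂O in bag = 80 × 10% = 8 lb.
Cost per lb K₂O = £102.46 / 8 = £12.8075.

£12.81 per lb K₂O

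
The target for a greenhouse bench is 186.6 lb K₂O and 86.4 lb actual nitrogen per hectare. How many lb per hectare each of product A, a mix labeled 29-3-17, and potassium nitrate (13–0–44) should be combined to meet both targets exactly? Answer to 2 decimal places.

130.41 lb product A, 373.71 lb potassium nitrate

Let a = lb of product A, b = lb of potassium nitrate (per hectare).
K₂O: 0.17·a + 0.44·b = 186.6
N: 0.29·a + 0.13·b = 86.4
Solving simultaneously: a = 130.408, b = 373.706.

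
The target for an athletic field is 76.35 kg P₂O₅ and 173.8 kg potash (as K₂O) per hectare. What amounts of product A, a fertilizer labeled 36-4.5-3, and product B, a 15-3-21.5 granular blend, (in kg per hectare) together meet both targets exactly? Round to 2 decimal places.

1276.50 kg product A, 630.26 kg product B

Let a = kg of product A, b = kg of product B (per hectare).
P₂O₅: 0.045·a + 0.03·b = 76.35
K₂O: 0.03·a + 0.215·b = 173.8
Eliminate a: (row1) − 0.045/0.03·(row2) → -0.2925·b = -184.35, so b = 630.256.
Back-substitute: a = (76.35 − 0.03·630.256) / 0.045 = 1276.496.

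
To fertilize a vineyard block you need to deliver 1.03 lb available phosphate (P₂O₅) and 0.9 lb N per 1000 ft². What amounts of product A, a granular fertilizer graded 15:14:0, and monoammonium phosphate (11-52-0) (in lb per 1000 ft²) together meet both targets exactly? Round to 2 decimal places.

5.67 lb product A, 0.46 lb monoammonium phosphate

With a, b = lb per 1000 ft² of product A and monoammonium phosphate:
P₂O₅: 0.14·a + 0.52·b = 1.03
N: 0.15·a + 0.11·b = 0.9
From row1: a = (1.03 − 0.52·b) / 0.14.
Into row2: 0.15·(1.03 − 0.52·b)/0.14 + 0.11·b = 0.9 → b = 0.455272, a = 5.66613.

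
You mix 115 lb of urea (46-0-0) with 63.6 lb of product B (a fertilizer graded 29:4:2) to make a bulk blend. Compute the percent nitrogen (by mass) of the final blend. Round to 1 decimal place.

39.9% N

Total mass = 115 + 63.6 = 178.6 lb.
N mass = 46%×115 + 29%×63.6 = 71.344 lb.
% N = 71.344 / 178.6 = 39.9462%.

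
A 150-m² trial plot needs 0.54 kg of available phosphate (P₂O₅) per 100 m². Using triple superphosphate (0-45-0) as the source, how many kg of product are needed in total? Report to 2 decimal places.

Product per 100 m² = 0.54 / 45% = 1.2 kg.
Total product = 1.2 × 150 / 100 = 1.8 kg.

1.80 kg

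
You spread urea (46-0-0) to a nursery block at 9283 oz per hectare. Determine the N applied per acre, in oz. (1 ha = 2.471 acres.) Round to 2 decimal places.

nitrogen per hectare = 9283 × 46% = 4270.18 oz.
Convert to per acre: 4270.18 × 0.404694 = 1728.118 oz.

1728.12 oz N per acre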